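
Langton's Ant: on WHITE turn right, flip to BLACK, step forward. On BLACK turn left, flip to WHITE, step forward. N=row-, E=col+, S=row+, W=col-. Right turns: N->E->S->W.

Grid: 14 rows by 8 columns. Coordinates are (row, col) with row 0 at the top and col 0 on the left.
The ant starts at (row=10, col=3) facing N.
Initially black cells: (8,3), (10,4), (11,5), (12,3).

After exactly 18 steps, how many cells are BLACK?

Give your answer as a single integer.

Answer: 14

Derivation:
Step 1: on WHITE (10,3): turn R to E, flip to black, move to (10,4). |black|=5
Step 2: on BLACK (10,4): turn L to N, flip to white, move to (9,4). |black|=4
Step 3: on WHITE (9,4): turn R to E, flip to black, move to (9,5). |black|=5
Step 4: on WHITE (9,5): turn R to S, flip to black, move to (10,5). |black|=6
Step 5: on WHITE (10,5): turn R to W, flip to black, move to (10,4). |black|=7
Step 6: on WHITE (10,4): turn R to N, flip to black, move to (9,4). |black|=8
Step 7: on BLACK (9,4): turn L to W, flip to white, move to (9,3). |black|=7
Step 8: on WHITE (9,3): turn R to N, flip to black, move to (8,3). |black|=8
Step 9: on BLACK (8,3): turn L to W, flip to white, move to (8,2). |black|=7
Step 10: on WHITE (8,2): turn R to N, flip to black, move to (7,2). |black|=8
Step 11: on WHITE (7,2): turn R to E, flip to black, move to (7,3). |black|=9
Step 12: on WHITE (7,3): turn R to S, flip to black, move to (8,3). |black|=10
Step 13: on WHITE (8,3): turn R to W, flip to black, move to (8,2). |black|=11
Step 14: on BLACK (8,2): turn L to S, flip to white, move to (9,2). |black|=10
Step 15: on WHITE (9,2): turn R to W, flip to black, move to (9,1). |black|=11
Step 16: on WHITE (9,1): turn R to N, flip to black, move to (8,1). |black|=12
Step 17: on WHITE (8,1): turn R to E, flip to black, move to (8,2). |black|=13
Step 18: on WHITE (8,2): turn R to S, flip to black, move to (9,2). |black|=14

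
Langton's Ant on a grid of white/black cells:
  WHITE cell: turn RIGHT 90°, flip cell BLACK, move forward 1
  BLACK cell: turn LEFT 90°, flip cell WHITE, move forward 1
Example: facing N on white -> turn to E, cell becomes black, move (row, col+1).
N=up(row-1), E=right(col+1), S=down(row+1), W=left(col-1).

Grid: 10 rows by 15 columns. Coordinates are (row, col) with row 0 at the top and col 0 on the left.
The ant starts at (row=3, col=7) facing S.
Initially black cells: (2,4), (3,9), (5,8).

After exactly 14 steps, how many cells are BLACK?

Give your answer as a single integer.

Answer: 11

Derivation:
Step 1: on WHITE (3,7): turn R to W, flip to black, move to (3,6). |black|=4
Step 2: on WHITE (3,6): turn R to N, flip to black, move to (2,6). |black|=5
Step 3: on WHITE (2,6): turn R to E, flip to black, move to (2,7). |black|=6
Step 4: on WHITE (2,7): turn R to S, flip to black, move to (3,7). |black|=7
Step 5: on BLACK (3,7): turn L to E, flip to white, move to (3,8). |black|=6
Step 6: on WHITE (3,8): turn R to S, flip to black, move to (4,8). |black|=7
Step 7: on WHITE (4,8): turn R to W, flip to black, move to (4,7). |black|=8
Step 8: on WHITE (4,7): turn R to N, flip to black, move to (3,7). |black|=9
Step 9: on WHITE (3,7): turn R to E, flip to black, move to (3,8). |black|=10
Step 10: on BLACK (3,8): turn L to N, flip to white, move to (2,8). |black|=9
Step 11: on WHITE (2,8): turn R to E, flip to black, move to (2,9). |black|=10
Step 12: on WHITE (2,9): turn R to S, flip to black, move to (3,9). |black|=11
Step 13: on BLACK (3,9): turn L to E, flip to white, move to (3,10). |black|=10
Step 14: on WHITE (3,10): turn R to S, flip to black, move to (4,10). |black|=11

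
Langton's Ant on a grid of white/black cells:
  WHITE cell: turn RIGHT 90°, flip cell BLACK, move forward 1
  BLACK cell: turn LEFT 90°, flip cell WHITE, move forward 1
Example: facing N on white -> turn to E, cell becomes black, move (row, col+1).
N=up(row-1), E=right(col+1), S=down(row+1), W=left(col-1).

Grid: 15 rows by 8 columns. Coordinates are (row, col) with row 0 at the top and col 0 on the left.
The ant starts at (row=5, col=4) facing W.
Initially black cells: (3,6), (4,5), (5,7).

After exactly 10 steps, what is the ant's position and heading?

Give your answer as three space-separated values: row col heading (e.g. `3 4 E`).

Step 1: on WHITE (5,4): turn R to N, flip to black, move to (4,4). |black|=4
Step 2: on WHITE (4,4): turn R to E, flip to black, move to (4,5). |black|=5
Step 3: on BLACK (4,5): turn L to N, flip to white, move to (3,5). |black|=4
Step 4: on WHITE (3,5): turn R to E, flip to black, move to (3,6). |black|=5
Step 5: on BLACK (3,6): turn L to N, flip to white, move to (2,6). |black|=4
Step 6: on WHITE (2,6): turn R to E, flip to black, move to (2,7). |black|=5
Step 7: on WHITE (2,7): turn R to S, flip to black, move to (3,7). |black|=6
Step 8: on WHITE (3,7): turn R to W, flip to black, move to (3,6). |black|=7
Step 9: on WHITE (3,6): turn R to N, flip to black, move to (2,6). |black|=8
Step 10: on BLACK (2,6): turn L to W, flip to white, move to (2,5). |black|=7

Answer: 2 5 W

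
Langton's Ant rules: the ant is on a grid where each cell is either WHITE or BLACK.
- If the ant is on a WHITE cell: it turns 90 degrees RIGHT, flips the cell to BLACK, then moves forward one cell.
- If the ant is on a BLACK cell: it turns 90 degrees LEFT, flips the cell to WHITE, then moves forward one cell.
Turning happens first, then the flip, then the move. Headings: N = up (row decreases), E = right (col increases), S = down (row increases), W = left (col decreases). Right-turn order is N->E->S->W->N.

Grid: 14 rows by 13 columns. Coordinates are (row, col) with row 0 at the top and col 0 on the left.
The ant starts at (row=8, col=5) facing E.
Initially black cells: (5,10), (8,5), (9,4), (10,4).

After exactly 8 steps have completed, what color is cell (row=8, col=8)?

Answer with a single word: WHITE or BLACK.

Answer: WHITE

Derivation:
Step 1: on BLACK (8,5): turn L to N, flip to white, move to (7,5). |black|=3
Step 2: on WHITE (7,5): turn R to E, flip to black, move to (7,6). |black|=4
Step 3: on WHITE (7,6): turn R to S, flip to black, move to (8,6). |black|=5
Step 4: on WHITE (8,6): turn R to W, flip to black, move to (8,5). |black|=6
Step 5: on WHITE (8,5): turn R to N, flip to black, move to (7,5). |black|=7
Step 6: on BLACK (7,5): turn L to W, flip to white, move to (7,4). |black|=6
Step 7: on WHITE (7,4): turn R to N, flip to black, move to (6,4). |black|=7
Step 8: on WHITE (6,4): turn R to E, flip to black, move to (6,5). |black|=8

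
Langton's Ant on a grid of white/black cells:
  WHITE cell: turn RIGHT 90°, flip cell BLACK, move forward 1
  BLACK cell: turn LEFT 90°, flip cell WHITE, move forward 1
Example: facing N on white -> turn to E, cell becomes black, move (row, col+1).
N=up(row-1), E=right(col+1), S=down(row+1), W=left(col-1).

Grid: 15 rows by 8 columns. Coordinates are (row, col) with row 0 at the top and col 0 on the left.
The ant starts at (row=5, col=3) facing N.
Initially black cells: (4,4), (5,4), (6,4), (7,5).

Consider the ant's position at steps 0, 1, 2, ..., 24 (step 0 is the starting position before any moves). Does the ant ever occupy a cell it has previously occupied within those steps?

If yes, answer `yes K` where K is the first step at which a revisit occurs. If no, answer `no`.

Step 1: on WHITE (5,3): turn R to E, flip to black, move to (5,4). |black|=5 — new cell
Step 2: on BLACK (5,4): turn L to N, flip to white, move to (4,4). |black|=4 — new cell
Step 3: on BLACK (4,4): turn L to W, flip to white, move to (4,3). |black|=3 — new cell
Step 4: on WHITE (4,3): turn R to N, flip to black, move to (3,3). |black|=4 — new cell
Step 5: on WHITE (3,3): turn R to E, flip to black, move to (3,4). |black|=5 — new cell
Step 6: on WHITE (3,4): turn R to S, flip to black, move to (4,4). |black|=6 — REVISIT

Answer: yes 6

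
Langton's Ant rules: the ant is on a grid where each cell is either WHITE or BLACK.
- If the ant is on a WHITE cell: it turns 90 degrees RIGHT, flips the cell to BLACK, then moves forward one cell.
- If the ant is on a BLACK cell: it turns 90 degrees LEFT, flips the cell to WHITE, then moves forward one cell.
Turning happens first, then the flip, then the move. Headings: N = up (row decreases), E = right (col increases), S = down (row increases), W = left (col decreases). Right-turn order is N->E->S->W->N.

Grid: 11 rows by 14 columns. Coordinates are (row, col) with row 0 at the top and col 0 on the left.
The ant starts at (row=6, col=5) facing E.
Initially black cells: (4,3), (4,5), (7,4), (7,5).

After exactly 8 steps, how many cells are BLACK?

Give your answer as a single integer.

Step 1: on WHITE (6,5): turn R to S, flip to black, move to (7,5). |black|=5
Step 2: on BLACK (7,5): turn L to E, flip to white, move to (7,6). |black|=4
Step 3: on WHITE (7,6): turn R to S, flip to black, move to (8,6). |black|=5
Step 4: on WHITE (8,6): turn R to W, flip to black, move to (8,5). |black|=6
Step 5: on WHITE (8,5): turn R to N, flip to black, move to (7,5). |black|=7
Step 6: on WHITE (7,5): turn R to E, flip to black, move to (7,6). |black|=8
Step 7: on BLACK (7,6): turn L to N, flip to white, move to (6,6). |black|=7
Step 8: on WHITE (6,6): turn R to E, flip to black, move to (6,7). |black|=8

Answer: 8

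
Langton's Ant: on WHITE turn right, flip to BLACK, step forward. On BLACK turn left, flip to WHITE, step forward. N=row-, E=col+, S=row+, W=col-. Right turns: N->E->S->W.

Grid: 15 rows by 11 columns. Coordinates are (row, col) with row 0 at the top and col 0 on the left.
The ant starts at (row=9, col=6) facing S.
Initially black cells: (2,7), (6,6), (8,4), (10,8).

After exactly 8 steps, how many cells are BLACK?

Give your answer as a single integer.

Answer: 10

Derivation:
Step 1: on WHITE (9,6): turn R to W, flip to black, move to (9,5). |black|=5
Step 2: on WHITE (9,5): turn R to N, flip to black, move to (8,5). |black|=6
Step 3: on WHITE (8,5): turn R to E, flip to black, move to (8,6). |black|=7
Step 4: on WHITE (8,6): turn R to S, flip to black, move to (9,6). |black|=8
Step 5: on BLACK (9,6): turn L to E, flip to white, move to (9,7). |black|=7
Step 6: on WHITE (9,7): turn R to S, flip to black, move to (10,7). |black|=8
Step 7: on WHITE (10,7): turn R to W, flip to black, move to (10,6). |black|=9
Step 8: on WHITE (10,6): turn R to N, flip to black, move to (9,6). |black|=10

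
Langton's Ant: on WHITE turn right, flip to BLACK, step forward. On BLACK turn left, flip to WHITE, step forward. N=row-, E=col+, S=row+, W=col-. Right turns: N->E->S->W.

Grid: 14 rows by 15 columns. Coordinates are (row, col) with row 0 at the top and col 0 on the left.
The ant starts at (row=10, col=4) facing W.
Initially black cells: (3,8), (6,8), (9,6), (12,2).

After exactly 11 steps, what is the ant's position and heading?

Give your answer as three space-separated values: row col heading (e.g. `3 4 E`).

Step 1: on WHITE (10,4): turn R to N, flip to black, move to (9,4). |black|=5
Step 2: on WHITE (9,4): turn R to E, flip to black, move to (9,5). |black|=6
Step 3: on WHITE (9,5): turn R to S, flip to black, move to (10,5). |black|=7
Step 4: on WHITE (10,5): turn R to W, flip to black, move to (10,4). |black|=8
Step 5: on BLACK (10,4): turn L to S, flip to white, move to (11,4). |black|=7
Step 6: on WHITE (11,4): turn R to W, flip to black, move to (11,3). |black|=8
Step 7: on WHITE (11,3): turn R to N, flip to black, move to (10,3). |black|=9
Step 8: on WHITE (10,3): turn R to E, flip to black, move to (10,4). |black|=10
Step 9: on WHITE (10,4): turn R to S, flip to black, move to (11,4). |black|=11
Step 10: on BLACK (11,4): turn L to E, flip to white, move to (11,5). |black|=10
Step 11: on WHITE (11,5): turn R to S, flip to black, move to (12,5). |black|=11

Answer: 12 5 S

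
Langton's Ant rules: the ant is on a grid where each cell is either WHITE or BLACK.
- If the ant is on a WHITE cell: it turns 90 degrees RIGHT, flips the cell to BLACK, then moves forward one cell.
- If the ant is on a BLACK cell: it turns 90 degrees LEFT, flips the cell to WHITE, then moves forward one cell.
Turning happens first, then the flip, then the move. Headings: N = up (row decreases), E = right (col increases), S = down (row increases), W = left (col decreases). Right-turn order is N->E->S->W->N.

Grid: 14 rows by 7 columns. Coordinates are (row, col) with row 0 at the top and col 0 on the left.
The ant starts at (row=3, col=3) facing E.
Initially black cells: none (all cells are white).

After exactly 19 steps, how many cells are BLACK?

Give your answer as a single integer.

Step 1: on WHITE (3,3): turn R to S, flip to black, move to (4,3). |black|=1
Step 2: on WHITE (4,3): turn R to W, flip to black, move to (4,2). |black|=2
Step 3: on WHITE (4,2): turn R to N, flip to black, move to (3,2). |black|=3
Step 4: on WHITE (3,2): turn R to E, flip to black, move to (3,3). |black|=4
Step 5: on BLACK (3,3): turn L to N, flip to white, move to (2,3). |black|=3
Step 6: on WHITE (2,3): turn R to E, flip to black, move to (2,4). |black|=4
Step 7: on WHITE (2,4): turn R to S, flip to black, move to (3,4). |black|=5
Step 8: on WHITE (3,4): turn R to W, flip to black, move to (3,3). |black|=6
Step 9: on WHITE (3,3): turn R to N, flip to black, move to (2,3). |black|=7
Step 10: on BLACK (2,3): turn L to W, flip to white, move to (2,2). |black|=6
Step 11: on WHITE (2,2): turn R to N, flip to black, move to (1,2). |black|=7
Step 12: on WHITE (1,2): turn R to E, flip to black, move to (1,3). |black|=8
Step 13: on WHITE (1,3): turn R to S, flip to black, move to (2,3). |black|=9
Step 14: on WHITE (2,3): turn R to W, flip to black, move to (2,2). |black|=10
Step 15: on BLACK (2,2): turn L to S, flip to white, move to (3,2). |black|=9
Step 16: on BLACK (3,2): turn L to E, flip to white, move to (3,3). |black|=8
Step 17: on BLACK (3,3): turn L to N, flip to white, move to (2,3). |black|=7
Step 18: on BLACK (2,3): turn L to W, flip to white, move to (2,2). |black|=6
Step 19: on WHITE (2,2): turn R to N, flip to black, move to (1,2). |black|=7

Answer: 7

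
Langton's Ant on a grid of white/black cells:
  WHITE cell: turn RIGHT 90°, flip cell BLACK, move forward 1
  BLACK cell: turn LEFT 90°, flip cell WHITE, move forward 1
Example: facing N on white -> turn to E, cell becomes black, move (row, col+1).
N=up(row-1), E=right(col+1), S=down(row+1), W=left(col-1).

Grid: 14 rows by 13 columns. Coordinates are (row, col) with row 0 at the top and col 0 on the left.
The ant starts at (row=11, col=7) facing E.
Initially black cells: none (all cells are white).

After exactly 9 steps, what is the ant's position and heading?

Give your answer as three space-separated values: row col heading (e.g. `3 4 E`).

Answer: 10 7 N

Derivation:
Step 1: on WHITE (11,7): turn R to S, flip to black, move to (12,7). |black|=1
Step 2: on WHITE (12,7): turn R to W, flip to black, move to (12,6). |black|=2
Step 3: on WHITE (12,6): turn R to N, flip to black, move to (11,6). |black|=3
Step 4: on WHITE (11,6): turn R to E, flip to black, move to (11,7). |black|=4
Step 5: on BLACK (11,7): turn L to N, flip to white, move to (10,7). |black|=3
Step 6: on WHITE (10,7): turn R to E, flip to black, move to (10,8). |black|=4
Step 7: on WHITE (10,8): turn R to S, flip to black, move to (11,8). |black|=5
Step 8: on WHITE (11,8): turn R to W, flip to black, move to (11,7). |black|=6
Step 9: on WHITE (11,7): turn R to N, flip to black, move to (10,7). |black|=7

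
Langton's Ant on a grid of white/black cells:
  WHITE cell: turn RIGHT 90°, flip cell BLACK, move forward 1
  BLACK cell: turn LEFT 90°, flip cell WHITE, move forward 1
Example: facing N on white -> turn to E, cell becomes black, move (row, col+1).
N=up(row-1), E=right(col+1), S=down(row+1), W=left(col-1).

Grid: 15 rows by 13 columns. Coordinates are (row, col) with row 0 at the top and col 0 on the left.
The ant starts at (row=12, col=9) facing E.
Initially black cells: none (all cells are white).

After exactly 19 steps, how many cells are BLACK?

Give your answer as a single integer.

Step 1: on WHITE (12,9): turn R to S, flip to black, move to (13,9). |black|=1
Step 2: on WHITE (13,9): turn R to W, flip to black, move to (13,8). |black|=2
Step 3: on WHITE (13,8): turn R to N, flip to black, move to (12,8). |black|=3
Step 4: on WHITE (12,8): turn R to E, flip to black, move to (12,9). |black|=4
Step 5: on BLACK (12,9): turn L to N, flip to white, move to (11,9). |black|=3
Step 6: on WHITE (11,9): turn R to E, flip to black, move to (11,10). |black|=4
Step 7: on WHITE (11,10): turn R to S, flip to black, move to (12,10). |black|=5
Step 8: on WHITE (12,10): turn R to W, flip to black, move to (12,9). |black|=6
Step 9: on WHITE (12,9): turn R to N, flip to black, move to (11,9). |black|=7
Step 10: on BLACK (11,9): turn L to W, flip to white, move to (11,8). |black|=6
Step 11: on WHITE (11,8): turn R to N, flip to black, move to (10,8). |black|=7
Step 12: on WHITE (10,8): turn R to E, flip to black, move to (10,9). |black|=8
Step 13: on WHITE (10,9): turn R to S, flip to black, move to (11,9). |black|=9
Step 14: on WHITE (11,9): turn R to W, flip to black, move to (11,8). |black|=10
Step 15: on BLACK (11,8): turn L to S, flip to white, move to (12,8). |black|=9
Step 16: on BLACK (12,8): turn L to E, flip to white, move to (12,9). |black|=8
Step 17: on BLACK (12,9): turn L to N, flip to white, move to (11,9). |black|=7
Step 18: on BLACK (11,9): turn L to W, flip to white, move to (11,8). |black|=6
Step 19: on WHITE (11,8): turn R to N, flip to black, move to (10,8). |black|=7

Answer: 7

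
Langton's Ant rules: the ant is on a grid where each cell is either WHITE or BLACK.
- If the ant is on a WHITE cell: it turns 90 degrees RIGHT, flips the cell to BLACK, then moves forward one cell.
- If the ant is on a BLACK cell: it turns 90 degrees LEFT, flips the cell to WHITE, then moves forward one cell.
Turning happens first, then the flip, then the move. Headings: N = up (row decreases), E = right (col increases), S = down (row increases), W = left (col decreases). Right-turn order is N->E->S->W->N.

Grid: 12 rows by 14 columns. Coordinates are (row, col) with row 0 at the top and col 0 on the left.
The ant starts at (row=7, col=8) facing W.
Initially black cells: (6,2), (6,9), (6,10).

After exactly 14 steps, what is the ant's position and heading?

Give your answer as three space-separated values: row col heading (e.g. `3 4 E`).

Step 1: on WHITE (7,8): turn R to N, flip to black, move to (6,8). |black|=4
Step 2: on WHITE (6,8): turn R to E, flip to black, move to (6,9). |black|=5
Step 3: on BLACK (6,9): turn L to N, flip to white, move to (5,9). |black|=4
Step 4: on WHITE (5,9): turn R to E, flip to black, move to (5,10). |black|=5
Step 5: on WHITE (5,10): turn R to S, flip to black, move to (6,10). |black|=6
Step 6: on BLACK (6,10): turn L to E, flip to white, move to (6,11). |black|=5
Step 7: on WHITE (6,11): turn R to S, flip to black, move to (7,11). |black|=6
Step 8: on WHITE (7,11): turn R to W, flip to black, move to (7,10). |black|=7
Step 9: on WHITE (7,10): turn R to N, flip to black, move to (6,10). |black|=8
Step 10: on WHITE (6,10): turn R to E, flip to black, move to (6,11). |black|=9
Step 11: on BLACK (6,11): turn L to N, flip to white, move to (5,11). |black|=8
Step 12: on WHITE (5,11): turn R to E, flip to black, move to (5,12). |black|=9
Step 13: on WHITE (5,12): turn R to S, flip to black, move to (6,12). |black|=10
Step 14: on WHITE (6,12): turn R to W, flip to black, move to (6,11). |black|=11

Answer: 6 11 W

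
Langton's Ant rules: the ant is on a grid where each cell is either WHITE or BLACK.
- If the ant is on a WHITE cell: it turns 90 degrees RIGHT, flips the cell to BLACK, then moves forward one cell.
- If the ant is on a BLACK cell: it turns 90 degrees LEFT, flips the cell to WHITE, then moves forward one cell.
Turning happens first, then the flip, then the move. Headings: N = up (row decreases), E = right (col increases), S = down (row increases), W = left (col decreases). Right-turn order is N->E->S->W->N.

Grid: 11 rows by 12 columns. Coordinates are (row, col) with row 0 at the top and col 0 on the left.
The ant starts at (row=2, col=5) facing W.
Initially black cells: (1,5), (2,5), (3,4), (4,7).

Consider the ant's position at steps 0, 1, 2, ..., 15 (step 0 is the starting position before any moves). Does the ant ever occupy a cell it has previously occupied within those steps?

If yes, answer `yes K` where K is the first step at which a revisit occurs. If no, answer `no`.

Step 1: on BLACK (2,5): turn L to S, flip to white, move to (3,5). |black|=3 — new cell
Step 2: on WHITE (3,5): turn R to W, flip to black, move to (3,4). |black|=4 — new cell
Step 3: on BLACK (3,4): turn L to S, flip to white, move to (4,4). |black|=3 — new cell
Step 4: on WHITE (4,4): turn R to W, flip to black, move to (4,3). |black|=4 — new cell
Step 5: on WHITE (4,3): turn R to N, flip to black, move to (3,3). |black|=5 — new cell
Step 6: on WHITE (3,3): turn R to E, flip to black, move to (3,4). |black|=6 — REVISIT

Answer: yes 6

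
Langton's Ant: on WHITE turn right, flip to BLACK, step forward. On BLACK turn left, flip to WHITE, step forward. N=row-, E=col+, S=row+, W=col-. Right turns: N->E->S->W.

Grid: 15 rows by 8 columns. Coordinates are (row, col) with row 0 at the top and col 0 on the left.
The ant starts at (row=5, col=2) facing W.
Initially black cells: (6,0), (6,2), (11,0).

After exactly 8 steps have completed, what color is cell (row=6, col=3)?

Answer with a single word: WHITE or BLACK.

Step 1: on WHITE (5,2): turn R to N, flip to black, move to (4,2). |black|=4
Step 2: on WHITE (4,2): turn R to E, flip to black, move to (4,3). |black|=5
Step 3: on WHITE (4,3): turn R to S, flip to black, move to (5,3). |black|=6
Step 4: on WHITE (5,3): turn R to W, flip to black, move to (5,2). |black|=7
Step 5: on BLACK (5,2): turn L to S, flip to white, move to (6,2). |black|=6
Step 6: on BLACK (6,2): turn L to E, flip to white, move to (6,3). |black|=5
Step 7: on WHITE (6,3): turn R to S, flip to black, move to (7,3). |black|=6
Step 8: on WHITE (7,3): turn R to W, flip to black, move to (7,2). |black|=7

Answer: BLACK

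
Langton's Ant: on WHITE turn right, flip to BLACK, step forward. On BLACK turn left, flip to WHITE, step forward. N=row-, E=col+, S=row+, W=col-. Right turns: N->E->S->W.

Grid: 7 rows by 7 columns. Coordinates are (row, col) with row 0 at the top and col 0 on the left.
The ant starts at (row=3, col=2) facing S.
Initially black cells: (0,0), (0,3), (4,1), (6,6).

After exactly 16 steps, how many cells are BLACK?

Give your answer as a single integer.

Answer: 12

Derivation:
Step 1: on WHITE (3,2): turn R to W, flip to black, move to (3,1). |black|=5
Step 2: on WHITE (3,1): turn R to N, flip to black, move to (2,1). |black|=6
Step 3: on WHITE (2,1): turn R to E, flip to black, move to (2,2). |black|=7
Step 4: on WHITE (2,2): turn R to S, flip to black, move to (3,2). |black|=8
Step 5: on BLACK (3,2): turn L to E, flip to white, move to (3,3). |black|=7
Step 6: on WHITE (3,3): turn R to S, flip to black, move to (4,3). |black|=8
Step 7: on WHITE (4,3): turn R to W, flip to black, move to (4,2). |black|=9
Step 8: on WHITE (4,2): turn R to N, flip to black, move to (3,2). |black|=10
Step 9: on WHITE (3,2): turn R to E, flip to black, move to (3,3). |black|=11
Step 10: on BLACK (3,3): turn L to N, flip to white, move to (2,3). |black|=10
Step 11: on WHITE (2,3): turn R to E, flip to black, move to (2,4). |black|=11
Step 12: on WHITE (2,4): turn R to S, flip to black, move to (3,4). |black|=12
Step 13: on WHITE (3,4): turn R to W, flip to black, move to (3,3). |black|=13
Step 14: on WHITE (3,3): turn R to N, flip to black, move to (2,3). |black|=14
Step 15: on BLACK (2,3): turn L to W, flip to white, move to (2,2). |black|=13
Step 16: on BLACK (2,2): turn L to S, flip to white, move to (3,2). |black|=12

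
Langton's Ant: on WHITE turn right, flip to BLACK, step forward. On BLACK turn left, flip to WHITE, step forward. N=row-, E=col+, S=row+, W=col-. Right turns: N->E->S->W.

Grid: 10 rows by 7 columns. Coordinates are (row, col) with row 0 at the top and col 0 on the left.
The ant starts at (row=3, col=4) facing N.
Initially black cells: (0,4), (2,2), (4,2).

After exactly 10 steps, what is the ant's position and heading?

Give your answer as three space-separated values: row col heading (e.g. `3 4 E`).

Answer: 4 3 S

Derivation:
Step 1: on WHITE (3,4): turn R to E, flip to black, move to (3,5). |black|=4
Step 2: on WHITE (3,5): turn R to S, flip to black, move to (4,5). |black|=5
Step 3: on WHITE (4,5): turn R to W, flip to black, move to (4,4). |black|=6
Step 4: on WHITE (4,4): turn R to N, flip to black, move to (3,4). |black|=7
Step 5: on BLACK (3,4): turn L to W, flip to white, move to (3,3). |black|=6
Step 6: on WHITE (3,3): turn R to N, flip to black, move to (2,3). |black|=7
Step 7: on WHITE (2,3): turn R to E, flip to black, move to (2,4). |black|=8
Step 8: on WHITE (2,4): turn R to S, flip to black, move to (3,4). |black|=9
Step 9: on WHITE (3,4): turn R to W, flip to black, move to (3,3). |black|=10
Step 10: on BLACK (3,3): turn L to S, flip to white, move to (4,3). |black|=9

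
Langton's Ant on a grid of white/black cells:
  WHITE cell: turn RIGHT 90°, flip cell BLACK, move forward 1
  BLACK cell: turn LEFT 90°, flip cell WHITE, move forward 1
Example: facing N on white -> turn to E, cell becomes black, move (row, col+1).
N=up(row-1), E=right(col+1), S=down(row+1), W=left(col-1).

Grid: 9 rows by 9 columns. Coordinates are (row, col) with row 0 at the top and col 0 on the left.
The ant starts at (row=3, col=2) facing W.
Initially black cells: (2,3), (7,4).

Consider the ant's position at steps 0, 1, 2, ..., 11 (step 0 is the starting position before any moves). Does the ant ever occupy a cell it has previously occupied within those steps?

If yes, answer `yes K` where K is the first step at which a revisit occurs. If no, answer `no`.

Answer: yes 6

Derivation:
Step 1: on WHITE (3,2): turn R to N, flip to black, move to (2,2). |black|=3 — new cell
Step 2: on WHITE (2,2): turn R to E, flip to black, move to (2,3). |black|=4 — new cell
Step 3: on BLACK (2,3): turn L to N, flip to white, move to (1,3). |black|=3 — new cell
Step 4: on WHITE (1,3): turn R to E, flip to black, move to (1,4). |black|=4 — new cell
Step 5: on WHITE (1,4): turn R to S, flip to black, move to (2,4). |black|=5 — new cell
Step 6: on WHITE (2,4): turn R to W, flip to black, move to (2,3). |black|=6 — REVISIT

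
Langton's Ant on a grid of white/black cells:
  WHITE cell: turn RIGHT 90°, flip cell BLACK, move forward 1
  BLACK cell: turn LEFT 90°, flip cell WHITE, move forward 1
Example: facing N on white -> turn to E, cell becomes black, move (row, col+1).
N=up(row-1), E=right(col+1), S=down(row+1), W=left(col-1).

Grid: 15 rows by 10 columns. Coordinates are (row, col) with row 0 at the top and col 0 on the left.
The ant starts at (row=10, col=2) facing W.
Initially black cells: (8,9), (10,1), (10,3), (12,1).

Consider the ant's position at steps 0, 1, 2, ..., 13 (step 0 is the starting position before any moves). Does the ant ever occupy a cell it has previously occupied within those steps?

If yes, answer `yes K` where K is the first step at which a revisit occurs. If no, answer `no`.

Step 1: on WHITE (10,2): turn R to N, flip to black, move to (9,2). |black|=5 — new cell
Step 2: on WHITE (9,2): turn R to E, flip to black, move to (9,3). |black|=6 — new cell
Step 3: on WHITE (9,3): turn R to S, flip to black, move to (10,3). |black|=7 — new cell
Step 4: on BLACK (10,3): turn L to E, flip to white, move to (10,4). |black|=6 — new cell
Step 5: on WHITE (10,4): turn R to S, flip to black, move to (11,4). |black|=7 — new cell
Step 6: on WHITE (11,4): turn R to W, flip to black, move to (11,3). |black|=8 — new cell
Step 7: on WHITE (11,3): turn R to N, flip to black, move to (10,3). |black|=9 — REVISIT

Answer: yes 7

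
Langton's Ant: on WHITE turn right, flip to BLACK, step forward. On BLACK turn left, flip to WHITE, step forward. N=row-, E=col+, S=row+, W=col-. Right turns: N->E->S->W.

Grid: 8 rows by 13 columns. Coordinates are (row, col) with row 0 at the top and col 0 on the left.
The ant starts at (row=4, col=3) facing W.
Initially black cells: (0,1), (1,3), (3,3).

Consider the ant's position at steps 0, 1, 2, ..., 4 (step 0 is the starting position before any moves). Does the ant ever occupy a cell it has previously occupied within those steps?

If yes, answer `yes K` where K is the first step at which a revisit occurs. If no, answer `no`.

Answer: no

Derivation:
Step 1: on WHITE (4,3): turn R to N, flip to black, move to (3,3). |black|=4 — new cell
Step 2: on BLACK (3,3): turn L to W, flip to white, move to (3,2). |black|=3 — new cell
Step 3: on WHITE (3,2): turn R to N, flip to black, move to (2,2). |black|=4 — new cell
Step 4: on WHITE (2,2): turn R to E, flip to black, move to (2,3). |black|=5 — new cell
No revisit within 4 steps.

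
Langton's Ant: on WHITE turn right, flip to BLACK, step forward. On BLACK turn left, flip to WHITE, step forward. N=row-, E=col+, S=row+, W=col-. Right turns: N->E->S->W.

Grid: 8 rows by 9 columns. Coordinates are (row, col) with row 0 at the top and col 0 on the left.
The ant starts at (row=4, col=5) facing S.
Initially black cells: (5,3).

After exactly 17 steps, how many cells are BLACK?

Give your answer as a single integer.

Step 1: on WHITE (4,5): turn R to W, flip to black, move to (4,4). |black|=2
Step 2: on WHITE (4,4): turn R to N, flip to black, move to (3,4). |black|=3
Step 3: on WHITE (3,4): turn R to E, flip to black, move to (3,5). |black|=4
Step 4: on WHITE (3,5): turn R to S, flip to black, move to (4,5). |black|=5
Step 5: on BLACK (4,5): turn L to E, flip to white, move to (4,6). |black|=4
Step 6: on WHITE (4,6): turn R to S, flip to black, move to (5,6). |black|=5
Step 7: on WHITE (5,6): turn R to W, flip to black, move to (5,5). |black|=6
Step 8: on WHITE (5,5): turn R to N, flip to black, move to (4,5). |black|=7
Step 9: on WHITE (4,5): turn R to E, flip to black, move to (4,6). |black|=8
Step 10: on BLACK (4,6): turn L to N, flip to white, move to (3,6). |black|=7
Step 11: on WHITE (3,6): turn R to E, flip to black, move to (3,7). |black|=8
Step 12: on WHITE (3,7): turn R to S, flip to black, move to (4,7). |black|=9
Step 13: on WHITE (4,7): turn R to W, flip to black, move to (4,6). |black|=10
Step 14: on WHITE (4,6): turn R to N, flip to black, move to (3,6). |black|=11
Step 15: on BLACK (3,6): turn L to W, flip to white, move to (3,5). |black|=10
Step 16: on BLACK (3,5): turn L to S, flip to white, move to (4,5). |black|=9
Step 17: on BLACK (4,5): turn L to E, flip to white, move to (4,6). |black|=8

Answer: 8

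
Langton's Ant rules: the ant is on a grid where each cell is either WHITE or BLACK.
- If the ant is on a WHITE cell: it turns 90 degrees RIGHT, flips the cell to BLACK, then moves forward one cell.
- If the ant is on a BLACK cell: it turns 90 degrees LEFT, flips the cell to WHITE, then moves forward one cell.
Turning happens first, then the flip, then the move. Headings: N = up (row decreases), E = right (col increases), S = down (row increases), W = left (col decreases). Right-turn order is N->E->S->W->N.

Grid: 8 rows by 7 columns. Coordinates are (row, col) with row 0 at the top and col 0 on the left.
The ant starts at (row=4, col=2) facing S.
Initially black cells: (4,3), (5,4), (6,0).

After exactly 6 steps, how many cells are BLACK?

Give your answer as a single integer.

Answer: 5

Derivation:
Step 1: on WHITE (4,2): turn R to W, flip to black, move to (4,1). |black|=4
Step 2: on WHITE (4,1): turn R to N, flip to black, move to (3,1). |black|=5
Step 3: on WHITE (3,1): turn R to E, flip to black, move to (3,2). |black|=6
Step 4: on WHITE (3,2): turn R to S, flip to black, move to (4,2). |black|=7
Step 5: on BLACK (4,2): turn L to E, flip to white, move to (4,3). |black|=6
Step 6: on BLACK (4,3): turn L to N, flip to white, move to (3,3). |black|=5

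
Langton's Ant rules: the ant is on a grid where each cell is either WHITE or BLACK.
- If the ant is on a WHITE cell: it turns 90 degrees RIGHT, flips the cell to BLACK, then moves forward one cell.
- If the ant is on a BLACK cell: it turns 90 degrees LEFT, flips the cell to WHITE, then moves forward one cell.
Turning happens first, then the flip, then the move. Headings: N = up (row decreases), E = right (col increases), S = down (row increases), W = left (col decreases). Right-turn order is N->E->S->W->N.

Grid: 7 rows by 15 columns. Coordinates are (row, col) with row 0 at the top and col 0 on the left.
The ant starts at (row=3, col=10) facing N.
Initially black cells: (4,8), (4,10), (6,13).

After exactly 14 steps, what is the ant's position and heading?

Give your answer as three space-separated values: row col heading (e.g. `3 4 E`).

Step 1: on WHITE (3,10): turn R to E, flip to black, move to (3,11). |black|=4
Step 2: on WHITE (3,11): turn R to S, flip to black, move to (4,11). |black|=5
Step 3: on WHITE (4,11): turn R to W, flip to black, move to (4,10). |black|=6
Step 4: on BLACK (4,10): turn L to S, flip to white, move to (5,10). |black|=5
Step 5: on WHITE (5,10): turn R to W, flip to black, move to (5,9). |black|=6
Step 6: on WHITE (5,9): turn R to N, flip to black, move to (4,9). |black|=7
Step 7: on WHITE (4,9): turn R to E, flip to black, move to (4,10). |black|=8
Step 8: on WHITE (4,10): turn R to S, flip to black, move to (5,10). |black|=9
Step 9: on BLACK (5,10): turn L to E, flip to white, move to (5,11). |black|=8
Step 10: on WHITE (5,11): turn R to S, flip to black, move to (6,11). |black|=9
Step 11: on WHITE (6,11): turn R to W, flip to black, move to (6,10). |black|=10
Step 12: on WHITE (6,10): turn R to N, flip to black, move to (5,10). |black|=11
Step 13: on WHITE (5,10): turn R to E, flip to black, move to (5,11). |black|=12
Step 14: on BLACK (5,11): turn L to N, flip to white, move to (4,11). |black|=11

Answer: 4 11 N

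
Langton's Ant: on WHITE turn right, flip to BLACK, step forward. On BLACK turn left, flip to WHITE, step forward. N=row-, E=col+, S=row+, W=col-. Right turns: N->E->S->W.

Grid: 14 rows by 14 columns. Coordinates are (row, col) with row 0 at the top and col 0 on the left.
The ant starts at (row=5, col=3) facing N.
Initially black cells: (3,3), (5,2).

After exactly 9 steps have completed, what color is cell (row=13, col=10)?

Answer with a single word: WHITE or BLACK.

Step 1: on WHITE (5,3): turn R to E, flip to black, move to (5,4). |black|=3
Step 2: on WHITE (5,4): turn R to S, flip to black, move to (6,4). |black|=4
Step 3: on WHITE (6,4): turn R to W, flip to black, move to (6,3). |black|=5
Step 4: on WHITE (6,3): turn R to N, flip to black, move to (5,3). |black|=6
Step 5: on BLACK (5,3): turn L to W, flip to white, move to (5,2). |black|=5
Step 6: on BLACK (5,2): turn L to S, flip to white, move to (6,2). |black|=4
Step 7: on WHITE (6,2): turn R to W, flip to black, move to (6,1). |black|=5
Step 8: on WHITE (6,1): turn R to N, flip to black, move to (5,1). |black|=6
Step 9: on WHITE (5,1): turn R to E, flip to black, move to (5,2). |black|=7

Answer: WHITE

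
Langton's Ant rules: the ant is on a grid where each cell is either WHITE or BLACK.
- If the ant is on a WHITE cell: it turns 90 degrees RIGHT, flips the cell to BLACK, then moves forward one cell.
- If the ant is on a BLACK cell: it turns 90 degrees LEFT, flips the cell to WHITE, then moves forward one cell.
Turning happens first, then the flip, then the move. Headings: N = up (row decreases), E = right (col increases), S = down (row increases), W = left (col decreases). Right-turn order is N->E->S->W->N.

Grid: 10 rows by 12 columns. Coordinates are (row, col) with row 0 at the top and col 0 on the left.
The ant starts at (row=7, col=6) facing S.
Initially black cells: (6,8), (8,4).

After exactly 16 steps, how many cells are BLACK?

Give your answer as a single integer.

Step 1: on WHITE (7,6): turn R to W, flip to black, move to (7,5). |black|=3
Step 2: on WHITE (7,5): turn R to N, flip to black, move to (6,5). |black|=4
Step 3: on WHITE (6,5): turn R to E, flip to black, move to (6,6). |black|=5
Step 4: on WHITE (6,6): turn R to S, flip to black, move to (7,6). |black|=6
Step 5: on BLACK (7,6): turn L to E, flip to white, move to (7,7). |black|=5
Step 6: on WHITE (7,7): turn R to S, flip to black, move to (8,7). |black|=6
Step 7: on WHITE (8,7): turn R to W, flip to black, move to (8,6). |black|=7
Step 8: on WHITE (8,6): turn R to N, flip to black, move to (7,6). |black|=8
Step 9: on WHITE (7,6): turn R to E, flip to black, move to (7,7). |black|=9
Step 10: on BLACK (7,7): turn L to N, flip to white, move to (6,7). |black|=8
Step 11: on WHITE (6,7): turn R to E, flip to black, move to (6,8). |black|=9
Step 12: on BLACK (6,8): turn L to N, flip to white, move to (5,8). |black|=8
Step 13: on WHITE (5,8): turn R to E, flip to black, move to (5,9). |black|=9
Step 14: on WHITE (5,9): turn R to S, flip to black, move to (6,9). |black|=10
Step 15: on WHITE (6,9): turn R to W, flip to black, move to (6,8). |black|=11
Step 16: on WHITE (6,8): turn R to N, flip to black, move to (5,8). |black|=12

Answer: 12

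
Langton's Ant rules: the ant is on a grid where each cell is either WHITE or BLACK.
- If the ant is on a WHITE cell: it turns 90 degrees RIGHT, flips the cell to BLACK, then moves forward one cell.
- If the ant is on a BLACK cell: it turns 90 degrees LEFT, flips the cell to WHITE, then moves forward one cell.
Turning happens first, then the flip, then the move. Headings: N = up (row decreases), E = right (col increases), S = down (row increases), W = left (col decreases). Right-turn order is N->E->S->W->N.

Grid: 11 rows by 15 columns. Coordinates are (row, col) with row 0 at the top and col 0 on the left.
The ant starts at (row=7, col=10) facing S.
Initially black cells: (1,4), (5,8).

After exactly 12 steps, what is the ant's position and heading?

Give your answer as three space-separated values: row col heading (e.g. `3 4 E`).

Answer: 7 12 S

Derivation:
Step 1: on WHITE (7,10): turn R to W, flip to black, move to (7,9). |black|=3
Step 2: on WHITE (7,9): turn R to N, flip to black, move to (6,9). |black|=4
Step 3: on WHITE (6,9): turn R to E, flip to black, move to (6,10). |black|=5
Step 4: on WHITE (6,10): turn R to S, flip to black, move to (7,10). |black|=6
Step 5: on BLACK (7,10): turn L to E, flip to white, move to (7,11). |black|=5
Step 6: on WHITE (7,11): turn R to S, flip to black, move to (8,11). |black|=6
Step 7: on WHITE (8,11): turn R to W, flip to black, move to (8,10). |black|=7
Step 8: on WHITE (8,10): turn R to N, flip to black, move to (7,10). |black|=8
Step 9: on WHITE (7,10): turn R to E, flip to black, move to (7,11). |black|=9
Step 10: on BLACK (7,11): turn L to N, flip to white, move to (6,11). |black|=8
Step 11: on WHITE (6,11): turn R to E, flip to black, move to (6,12). |black|=9
Step 12: on WHITE (6,12): turn R to S, flip to black, move to (7,12). |black|=10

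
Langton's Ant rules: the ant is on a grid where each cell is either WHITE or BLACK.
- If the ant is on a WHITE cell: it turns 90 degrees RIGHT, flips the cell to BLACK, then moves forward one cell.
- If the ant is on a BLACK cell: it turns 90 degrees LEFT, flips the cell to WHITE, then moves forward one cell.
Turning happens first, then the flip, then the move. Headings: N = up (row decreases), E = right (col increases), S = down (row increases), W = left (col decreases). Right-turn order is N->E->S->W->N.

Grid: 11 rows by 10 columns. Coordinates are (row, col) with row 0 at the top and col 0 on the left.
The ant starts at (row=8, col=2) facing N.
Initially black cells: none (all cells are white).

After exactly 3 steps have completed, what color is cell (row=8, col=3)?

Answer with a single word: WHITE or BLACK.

Answer: BLACK

Derivation:
Step 1: on WHITE (8,2): turn R to E, flip to black, move to (8,3). |black|=1
Step 2: on WHITE (8,3): turn R to S, flip to black, move to (9,3). |black|=2
Step 3: on WHITE (9,3): turn R to W, flip to black, move to (9,2). |black|=3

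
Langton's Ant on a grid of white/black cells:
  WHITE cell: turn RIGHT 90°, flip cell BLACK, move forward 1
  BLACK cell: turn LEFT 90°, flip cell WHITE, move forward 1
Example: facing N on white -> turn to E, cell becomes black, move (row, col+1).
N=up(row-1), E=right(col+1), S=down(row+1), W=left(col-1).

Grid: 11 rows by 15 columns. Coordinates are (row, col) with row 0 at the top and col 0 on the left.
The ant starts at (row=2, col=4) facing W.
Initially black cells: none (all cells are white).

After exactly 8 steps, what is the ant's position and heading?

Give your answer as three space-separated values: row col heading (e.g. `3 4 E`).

Answer: 2 4 E

Derivation:
Step 1: on WHITE (2,4): turn R to N, flip to black, move to (1,4). |black|=1
Step 2: on WHITE (1,4): turn R to E, flip to black, move to (1,5). |black|=2
Step 3: on WHITE (1,5): turn R to S, flip to black, move to (2,5). |black|=3
Step 4: on WHITE (2,5): turn R to W, flip to black, move to (2,4). |black|=4
Step 5: on BLACK (2,4): turn L to S, flip to white, move to (3,4). |black|=3
Step 6: on WHITE (3,4): turn R to W, flip to black, move to (3,3). |black|=4
Step 7: on WHITE (3,3): turn R to N, flip to black, move to (2,3). |black|=5
Step 8: on WHITE (2,3): turn R to E, flip to black, move to (2,4). |black|=6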